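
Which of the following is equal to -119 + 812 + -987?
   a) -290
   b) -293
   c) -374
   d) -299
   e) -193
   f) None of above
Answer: f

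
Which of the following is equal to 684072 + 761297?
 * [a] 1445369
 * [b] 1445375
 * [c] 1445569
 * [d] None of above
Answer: a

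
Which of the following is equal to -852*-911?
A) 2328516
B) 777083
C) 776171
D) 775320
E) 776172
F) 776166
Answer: E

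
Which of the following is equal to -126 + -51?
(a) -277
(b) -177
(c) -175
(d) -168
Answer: b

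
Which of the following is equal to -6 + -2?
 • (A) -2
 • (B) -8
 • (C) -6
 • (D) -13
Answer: B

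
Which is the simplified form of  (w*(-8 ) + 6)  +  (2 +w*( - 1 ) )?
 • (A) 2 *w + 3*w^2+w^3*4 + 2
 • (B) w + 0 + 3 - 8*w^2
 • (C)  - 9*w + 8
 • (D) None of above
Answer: C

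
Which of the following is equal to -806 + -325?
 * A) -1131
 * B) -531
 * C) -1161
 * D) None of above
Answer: A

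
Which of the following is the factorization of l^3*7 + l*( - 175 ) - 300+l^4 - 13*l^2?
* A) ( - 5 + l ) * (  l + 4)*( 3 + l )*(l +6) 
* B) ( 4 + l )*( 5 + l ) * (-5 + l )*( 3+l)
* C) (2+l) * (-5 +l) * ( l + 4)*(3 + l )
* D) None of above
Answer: B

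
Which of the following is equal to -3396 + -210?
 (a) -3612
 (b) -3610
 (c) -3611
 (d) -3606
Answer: d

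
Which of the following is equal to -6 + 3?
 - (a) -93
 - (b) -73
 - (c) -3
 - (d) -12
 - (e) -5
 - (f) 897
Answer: c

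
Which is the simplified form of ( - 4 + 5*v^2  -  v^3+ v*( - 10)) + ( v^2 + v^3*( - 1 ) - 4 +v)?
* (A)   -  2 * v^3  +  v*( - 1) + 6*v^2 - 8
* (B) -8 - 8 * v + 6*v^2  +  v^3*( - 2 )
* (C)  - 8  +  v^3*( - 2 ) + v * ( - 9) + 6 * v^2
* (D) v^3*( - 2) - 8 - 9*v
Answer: C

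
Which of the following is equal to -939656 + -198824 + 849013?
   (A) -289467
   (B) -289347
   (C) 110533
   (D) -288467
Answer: A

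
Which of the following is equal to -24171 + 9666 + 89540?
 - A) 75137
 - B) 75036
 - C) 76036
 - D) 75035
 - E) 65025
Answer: D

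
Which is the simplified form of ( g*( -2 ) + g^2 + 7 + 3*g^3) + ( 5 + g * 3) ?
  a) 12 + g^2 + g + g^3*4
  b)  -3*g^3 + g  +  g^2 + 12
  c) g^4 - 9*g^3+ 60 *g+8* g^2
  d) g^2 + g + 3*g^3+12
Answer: d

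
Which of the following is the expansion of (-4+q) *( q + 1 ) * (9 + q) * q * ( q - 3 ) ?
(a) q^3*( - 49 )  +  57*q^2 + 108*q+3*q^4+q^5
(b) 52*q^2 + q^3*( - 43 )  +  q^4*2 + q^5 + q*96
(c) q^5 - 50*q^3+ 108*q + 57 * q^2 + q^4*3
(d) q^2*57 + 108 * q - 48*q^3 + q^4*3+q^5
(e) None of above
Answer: a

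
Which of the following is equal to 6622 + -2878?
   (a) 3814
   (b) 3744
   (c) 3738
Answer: b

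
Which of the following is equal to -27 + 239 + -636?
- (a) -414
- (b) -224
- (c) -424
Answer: c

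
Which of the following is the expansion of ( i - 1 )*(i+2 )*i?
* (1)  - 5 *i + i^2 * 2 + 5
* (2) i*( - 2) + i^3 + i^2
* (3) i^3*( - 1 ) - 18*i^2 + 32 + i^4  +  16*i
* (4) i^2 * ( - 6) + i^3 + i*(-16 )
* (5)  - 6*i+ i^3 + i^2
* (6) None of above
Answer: 2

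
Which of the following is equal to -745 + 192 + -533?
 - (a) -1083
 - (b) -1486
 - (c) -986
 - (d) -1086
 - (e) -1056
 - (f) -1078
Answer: d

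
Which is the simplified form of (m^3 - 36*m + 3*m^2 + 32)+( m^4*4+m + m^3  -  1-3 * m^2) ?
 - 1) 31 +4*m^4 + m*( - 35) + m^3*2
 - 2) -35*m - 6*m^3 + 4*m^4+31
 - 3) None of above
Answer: 1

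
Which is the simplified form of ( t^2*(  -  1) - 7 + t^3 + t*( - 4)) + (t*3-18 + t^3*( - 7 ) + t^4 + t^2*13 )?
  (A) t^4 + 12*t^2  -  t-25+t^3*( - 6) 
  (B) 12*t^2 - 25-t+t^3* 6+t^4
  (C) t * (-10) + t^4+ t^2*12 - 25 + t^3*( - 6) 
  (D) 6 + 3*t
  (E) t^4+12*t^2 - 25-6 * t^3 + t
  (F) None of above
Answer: A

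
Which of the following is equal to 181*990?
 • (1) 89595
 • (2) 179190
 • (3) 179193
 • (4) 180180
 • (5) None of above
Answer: 2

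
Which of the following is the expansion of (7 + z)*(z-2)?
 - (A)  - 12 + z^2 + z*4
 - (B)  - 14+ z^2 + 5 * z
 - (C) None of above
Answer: B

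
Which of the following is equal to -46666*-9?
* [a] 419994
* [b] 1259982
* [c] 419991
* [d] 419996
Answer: a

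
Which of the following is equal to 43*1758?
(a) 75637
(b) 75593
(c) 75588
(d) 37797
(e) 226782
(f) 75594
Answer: f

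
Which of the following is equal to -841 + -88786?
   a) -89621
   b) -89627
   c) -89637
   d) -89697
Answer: b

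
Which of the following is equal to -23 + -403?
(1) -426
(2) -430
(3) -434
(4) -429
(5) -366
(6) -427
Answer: 1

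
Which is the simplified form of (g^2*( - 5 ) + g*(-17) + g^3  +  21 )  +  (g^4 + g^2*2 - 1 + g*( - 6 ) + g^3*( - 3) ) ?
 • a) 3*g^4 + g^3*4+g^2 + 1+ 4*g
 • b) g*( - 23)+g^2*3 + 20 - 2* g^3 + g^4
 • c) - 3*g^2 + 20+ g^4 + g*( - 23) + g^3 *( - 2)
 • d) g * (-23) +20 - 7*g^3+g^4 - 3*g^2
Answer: c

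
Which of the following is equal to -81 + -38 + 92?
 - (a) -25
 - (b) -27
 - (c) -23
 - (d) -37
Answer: b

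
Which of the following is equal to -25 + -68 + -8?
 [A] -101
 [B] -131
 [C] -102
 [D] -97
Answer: A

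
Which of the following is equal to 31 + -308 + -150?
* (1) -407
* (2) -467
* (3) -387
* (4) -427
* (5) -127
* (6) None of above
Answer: 4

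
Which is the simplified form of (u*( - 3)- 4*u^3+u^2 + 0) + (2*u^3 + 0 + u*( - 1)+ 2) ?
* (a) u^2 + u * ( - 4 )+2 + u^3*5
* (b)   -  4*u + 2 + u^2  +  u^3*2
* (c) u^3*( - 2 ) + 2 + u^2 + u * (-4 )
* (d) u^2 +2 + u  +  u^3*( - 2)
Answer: c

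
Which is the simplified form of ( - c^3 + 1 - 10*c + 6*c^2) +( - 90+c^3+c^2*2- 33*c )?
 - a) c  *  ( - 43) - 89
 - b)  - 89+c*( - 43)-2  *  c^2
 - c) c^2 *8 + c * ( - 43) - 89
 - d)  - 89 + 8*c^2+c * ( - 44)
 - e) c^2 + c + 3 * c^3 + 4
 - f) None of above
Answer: c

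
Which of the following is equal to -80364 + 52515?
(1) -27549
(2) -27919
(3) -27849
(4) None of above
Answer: 3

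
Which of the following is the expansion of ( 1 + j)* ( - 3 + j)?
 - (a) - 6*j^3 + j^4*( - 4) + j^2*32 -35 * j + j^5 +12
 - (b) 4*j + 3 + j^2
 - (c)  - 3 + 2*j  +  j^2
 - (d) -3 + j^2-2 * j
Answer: d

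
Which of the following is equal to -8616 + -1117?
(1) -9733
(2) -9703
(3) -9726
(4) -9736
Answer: 1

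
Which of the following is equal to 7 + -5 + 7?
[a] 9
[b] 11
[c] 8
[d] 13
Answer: a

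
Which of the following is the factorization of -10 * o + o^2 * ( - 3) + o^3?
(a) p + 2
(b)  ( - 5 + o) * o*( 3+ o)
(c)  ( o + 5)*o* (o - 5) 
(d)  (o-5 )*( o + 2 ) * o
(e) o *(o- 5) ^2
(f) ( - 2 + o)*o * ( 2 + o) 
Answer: d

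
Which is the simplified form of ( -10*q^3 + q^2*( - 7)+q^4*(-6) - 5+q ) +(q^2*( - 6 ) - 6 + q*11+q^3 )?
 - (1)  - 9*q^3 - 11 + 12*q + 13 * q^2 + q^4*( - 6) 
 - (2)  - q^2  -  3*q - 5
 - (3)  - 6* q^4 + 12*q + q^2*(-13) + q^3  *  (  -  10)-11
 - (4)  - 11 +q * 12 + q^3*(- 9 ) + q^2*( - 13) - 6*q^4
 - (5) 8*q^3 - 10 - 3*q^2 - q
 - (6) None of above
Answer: 4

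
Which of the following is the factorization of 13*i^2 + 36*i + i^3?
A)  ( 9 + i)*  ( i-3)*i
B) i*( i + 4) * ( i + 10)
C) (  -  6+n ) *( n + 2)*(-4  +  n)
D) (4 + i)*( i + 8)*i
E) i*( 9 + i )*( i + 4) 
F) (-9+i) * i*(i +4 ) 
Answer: E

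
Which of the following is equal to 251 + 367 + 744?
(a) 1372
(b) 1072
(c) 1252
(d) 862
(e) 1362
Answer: e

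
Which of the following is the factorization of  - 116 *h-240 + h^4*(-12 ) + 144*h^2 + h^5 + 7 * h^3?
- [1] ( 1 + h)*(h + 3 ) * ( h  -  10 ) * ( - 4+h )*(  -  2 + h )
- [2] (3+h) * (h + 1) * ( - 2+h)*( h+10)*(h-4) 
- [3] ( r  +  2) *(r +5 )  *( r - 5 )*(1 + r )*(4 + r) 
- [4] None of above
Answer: 1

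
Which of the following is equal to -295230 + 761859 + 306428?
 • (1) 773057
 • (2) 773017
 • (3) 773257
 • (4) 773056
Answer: 1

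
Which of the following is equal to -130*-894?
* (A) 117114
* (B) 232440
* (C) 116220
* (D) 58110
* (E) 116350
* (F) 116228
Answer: C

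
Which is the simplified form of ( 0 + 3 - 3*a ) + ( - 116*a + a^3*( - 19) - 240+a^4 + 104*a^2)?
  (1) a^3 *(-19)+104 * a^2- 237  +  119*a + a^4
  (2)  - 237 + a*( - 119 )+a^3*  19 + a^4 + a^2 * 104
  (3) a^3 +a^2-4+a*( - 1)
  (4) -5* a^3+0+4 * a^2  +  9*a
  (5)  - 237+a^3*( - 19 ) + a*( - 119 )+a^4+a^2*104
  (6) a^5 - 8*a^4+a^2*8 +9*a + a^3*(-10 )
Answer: 5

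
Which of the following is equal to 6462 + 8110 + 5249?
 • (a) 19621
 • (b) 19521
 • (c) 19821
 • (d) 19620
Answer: c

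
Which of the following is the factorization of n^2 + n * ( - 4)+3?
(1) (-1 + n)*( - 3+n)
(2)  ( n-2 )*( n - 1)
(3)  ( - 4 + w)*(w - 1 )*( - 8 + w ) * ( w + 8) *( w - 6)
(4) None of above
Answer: 1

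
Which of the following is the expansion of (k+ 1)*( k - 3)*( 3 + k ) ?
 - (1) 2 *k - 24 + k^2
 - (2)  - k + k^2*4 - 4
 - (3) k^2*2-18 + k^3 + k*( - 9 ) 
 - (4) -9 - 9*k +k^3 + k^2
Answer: 4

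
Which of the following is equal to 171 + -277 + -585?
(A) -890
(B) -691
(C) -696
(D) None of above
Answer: B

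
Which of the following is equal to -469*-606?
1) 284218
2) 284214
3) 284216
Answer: 2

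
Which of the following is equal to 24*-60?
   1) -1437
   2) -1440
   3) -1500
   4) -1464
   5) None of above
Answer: 2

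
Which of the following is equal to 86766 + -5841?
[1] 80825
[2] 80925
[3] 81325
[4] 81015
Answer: 2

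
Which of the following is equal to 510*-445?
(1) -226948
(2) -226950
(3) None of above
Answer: 2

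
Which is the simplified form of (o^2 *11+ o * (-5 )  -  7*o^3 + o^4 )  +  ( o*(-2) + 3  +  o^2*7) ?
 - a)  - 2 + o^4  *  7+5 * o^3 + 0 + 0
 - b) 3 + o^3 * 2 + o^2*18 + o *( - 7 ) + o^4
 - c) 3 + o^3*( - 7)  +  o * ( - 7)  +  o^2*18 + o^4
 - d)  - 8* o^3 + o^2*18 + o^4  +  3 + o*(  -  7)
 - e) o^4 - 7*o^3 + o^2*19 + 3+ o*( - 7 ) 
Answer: c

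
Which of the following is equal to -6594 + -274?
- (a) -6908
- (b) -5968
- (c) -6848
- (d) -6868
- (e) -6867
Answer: d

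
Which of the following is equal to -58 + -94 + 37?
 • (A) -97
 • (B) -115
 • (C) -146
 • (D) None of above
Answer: B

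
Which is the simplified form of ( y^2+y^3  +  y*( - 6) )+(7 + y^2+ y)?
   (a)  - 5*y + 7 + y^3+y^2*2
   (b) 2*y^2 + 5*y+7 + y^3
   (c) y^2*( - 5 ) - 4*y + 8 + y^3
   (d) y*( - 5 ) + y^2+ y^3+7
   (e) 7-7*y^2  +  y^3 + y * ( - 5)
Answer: a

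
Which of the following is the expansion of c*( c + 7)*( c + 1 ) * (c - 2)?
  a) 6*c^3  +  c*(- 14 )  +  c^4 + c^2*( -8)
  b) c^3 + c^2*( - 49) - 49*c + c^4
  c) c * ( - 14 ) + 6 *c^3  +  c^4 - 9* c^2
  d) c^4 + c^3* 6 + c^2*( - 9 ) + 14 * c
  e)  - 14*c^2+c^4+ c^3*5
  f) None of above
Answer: c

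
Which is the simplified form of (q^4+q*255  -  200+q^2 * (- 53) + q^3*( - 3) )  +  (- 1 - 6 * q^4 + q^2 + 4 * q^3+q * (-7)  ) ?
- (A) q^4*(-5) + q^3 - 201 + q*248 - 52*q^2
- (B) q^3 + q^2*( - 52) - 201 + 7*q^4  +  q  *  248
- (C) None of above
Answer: A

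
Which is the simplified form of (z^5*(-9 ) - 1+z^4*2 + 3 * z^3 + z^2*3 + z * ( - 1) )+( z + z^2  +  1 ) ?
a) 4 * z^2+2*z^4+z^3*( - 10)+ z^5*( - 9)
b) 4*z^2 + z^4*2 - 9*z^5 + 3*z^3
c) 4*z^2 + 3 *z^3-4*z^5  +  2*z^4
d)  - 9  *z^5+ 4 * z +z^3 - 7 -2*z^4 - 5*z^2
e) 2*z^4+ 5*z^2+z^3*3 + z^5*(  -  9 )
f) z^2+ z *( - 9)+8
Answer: b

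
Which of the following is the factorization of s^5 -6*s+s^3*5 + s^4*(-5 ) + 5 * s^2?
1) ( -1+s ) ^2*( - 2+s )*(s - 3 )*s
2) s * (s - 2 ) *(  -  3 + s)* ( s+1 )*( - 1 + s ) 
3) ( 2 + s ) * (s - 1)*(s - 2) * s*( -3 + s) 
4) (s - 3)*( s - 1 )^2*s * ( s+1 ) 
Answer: 2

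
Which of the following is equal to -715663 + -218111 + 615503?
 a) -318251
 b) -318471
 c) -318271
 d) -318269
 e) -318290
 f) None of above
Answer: c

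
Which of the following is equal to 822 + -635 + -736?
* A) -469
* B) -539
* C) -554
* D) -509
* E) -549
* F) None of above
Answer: E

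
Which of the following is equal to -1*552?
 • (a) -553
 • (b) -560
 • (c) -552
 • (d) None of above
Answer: c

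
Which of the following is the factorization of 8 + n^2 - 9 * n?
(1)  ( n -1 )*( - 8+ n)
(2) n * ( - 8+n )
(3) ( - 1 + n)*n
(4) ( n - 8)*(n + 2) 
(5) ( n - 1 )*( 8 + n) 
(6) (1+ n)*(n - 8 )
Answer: 1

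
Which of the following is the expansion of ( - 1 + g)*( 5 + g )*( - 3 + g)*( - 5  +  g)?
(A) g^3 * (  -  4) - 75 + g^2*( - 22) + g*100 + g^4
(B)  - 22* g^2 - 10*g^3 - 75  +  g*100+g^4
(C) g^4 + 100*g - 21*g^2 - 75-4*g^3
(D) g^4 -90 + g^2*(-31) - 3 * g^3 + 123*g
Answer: A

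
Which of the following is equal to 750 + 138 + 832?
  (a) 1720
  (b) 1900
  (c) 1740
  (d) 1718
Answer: a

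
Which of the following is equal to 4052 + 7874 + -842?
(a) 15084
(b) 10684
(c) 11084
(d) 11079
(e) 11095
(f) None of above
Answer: c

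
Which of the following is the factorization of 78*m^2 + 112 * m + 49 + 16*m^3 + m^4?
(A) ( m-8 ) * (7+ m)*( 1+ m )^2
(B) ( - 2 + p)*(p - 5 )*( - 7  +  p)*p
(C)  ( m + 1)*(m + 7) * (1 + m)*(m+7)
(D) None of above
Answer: C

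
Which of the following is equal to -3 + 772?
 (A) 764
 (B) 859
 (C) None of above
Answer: C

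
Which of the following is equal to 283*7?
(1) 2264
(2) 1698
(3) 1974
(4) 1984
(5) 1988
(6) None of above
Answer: 6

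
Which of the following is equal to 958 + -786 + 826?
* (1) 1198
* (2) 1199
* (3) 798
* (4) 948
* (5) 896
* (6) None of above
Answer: 6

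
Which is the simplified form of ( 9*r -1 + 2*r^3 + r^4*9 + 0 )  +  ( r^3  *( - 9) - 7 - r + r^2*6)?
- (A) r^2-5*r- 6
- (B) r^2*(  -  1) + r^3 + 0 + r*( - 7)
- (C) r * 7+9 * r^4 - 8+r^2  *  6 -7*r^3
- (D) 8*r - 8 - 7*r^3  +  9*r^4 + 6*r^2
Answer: D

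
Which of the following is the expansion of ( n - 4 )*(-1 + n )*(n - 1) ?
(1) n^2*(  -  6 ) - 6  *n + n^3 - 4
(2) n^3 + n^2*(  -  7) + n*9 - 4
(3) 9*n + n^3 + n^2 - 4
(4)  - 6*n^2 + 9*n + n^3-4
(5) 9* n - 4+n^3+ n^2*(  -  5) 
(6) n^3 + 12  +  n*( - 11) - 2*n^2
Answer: 4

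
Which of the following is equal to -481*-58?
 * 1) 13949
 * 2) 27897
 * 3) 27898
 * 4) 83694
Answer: 3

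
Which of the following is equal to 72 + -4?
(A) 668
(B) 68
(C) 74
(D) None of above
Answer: B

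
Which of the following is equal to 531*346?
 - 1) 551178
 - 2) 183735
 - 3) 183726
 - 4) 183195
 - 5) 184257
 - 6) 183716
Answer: 3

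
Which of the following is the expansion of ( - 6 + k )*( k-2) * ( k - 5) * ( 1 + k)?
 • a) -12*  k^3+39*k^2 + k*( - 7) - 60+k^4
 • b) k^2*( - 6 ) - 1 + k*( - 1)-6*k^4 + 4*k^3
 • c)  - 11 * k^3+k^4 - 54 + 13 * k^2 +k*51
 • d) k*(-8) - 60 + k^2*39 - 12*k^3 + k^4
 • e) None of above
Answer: d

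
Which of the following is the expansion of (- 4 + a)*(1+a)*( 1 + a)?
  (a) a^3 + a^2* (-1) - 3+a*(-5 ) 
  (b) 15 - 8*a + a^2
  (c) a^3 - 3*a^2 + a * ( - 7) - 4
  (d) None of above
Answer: d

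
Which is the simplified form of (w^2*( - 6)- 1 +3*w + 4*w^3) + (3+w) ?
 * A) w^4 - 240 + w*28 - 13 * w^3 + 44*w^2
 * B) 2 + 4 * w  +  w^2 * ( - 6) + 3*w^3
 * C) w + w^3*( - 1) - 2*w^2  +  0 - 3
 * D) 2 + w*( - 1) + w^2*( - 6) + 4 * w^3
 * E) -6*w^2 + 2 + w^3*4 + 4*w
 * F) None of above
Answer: E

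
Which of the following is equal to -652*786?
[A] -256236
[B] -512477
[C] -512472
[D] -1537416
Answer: C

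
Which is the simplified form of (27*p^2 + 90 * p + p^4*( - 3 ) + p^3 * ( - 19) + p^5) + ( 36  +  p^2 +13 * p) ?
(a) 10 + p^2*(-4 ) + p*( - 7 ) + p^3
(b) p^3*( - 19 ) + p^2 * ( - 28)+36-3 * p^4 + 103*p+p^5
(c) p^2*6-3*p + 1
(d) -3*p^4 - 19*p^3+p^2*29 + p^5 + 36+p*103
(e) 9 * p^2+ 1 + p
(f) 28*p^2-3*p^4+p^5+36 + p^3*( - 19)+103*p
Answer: f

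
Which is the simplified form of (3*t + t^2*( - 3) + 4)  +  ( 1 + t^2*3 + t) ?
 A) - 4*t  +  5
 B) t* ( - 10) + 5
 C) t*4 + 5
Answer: C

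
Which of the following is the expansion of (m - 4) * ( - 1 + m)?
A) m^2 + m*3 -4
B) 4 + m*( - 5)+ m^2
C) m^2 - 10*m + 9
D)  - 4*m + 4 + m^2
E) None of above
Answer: B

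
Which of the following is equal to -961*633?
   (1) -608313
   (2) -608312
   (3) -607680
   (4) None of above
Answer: 1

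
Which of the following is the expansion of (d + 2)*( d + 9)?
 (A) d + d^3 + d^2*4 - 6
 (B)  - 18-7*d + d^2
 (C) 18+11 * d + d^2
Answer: C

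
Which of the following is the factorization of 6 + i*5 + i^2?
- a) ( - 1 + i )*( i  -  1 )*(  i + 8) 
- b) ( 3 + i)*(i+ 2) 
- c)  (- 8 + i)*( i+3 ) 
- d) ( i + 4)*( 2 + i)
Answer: b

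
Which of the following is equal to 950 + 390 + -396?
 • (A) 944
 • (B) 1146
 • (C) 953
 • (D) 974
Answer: A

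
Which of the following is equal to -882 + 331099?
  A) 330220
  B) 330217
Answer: B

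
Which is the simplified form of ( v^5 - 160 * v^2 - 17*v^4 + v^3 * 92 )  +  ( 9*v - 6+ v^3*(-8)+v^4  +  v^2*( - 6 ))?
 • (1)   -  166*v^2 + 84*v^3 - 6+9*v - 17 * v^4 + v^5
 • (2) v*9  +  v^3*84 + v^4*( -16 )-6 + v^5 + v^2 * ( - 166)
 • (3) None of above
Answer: 2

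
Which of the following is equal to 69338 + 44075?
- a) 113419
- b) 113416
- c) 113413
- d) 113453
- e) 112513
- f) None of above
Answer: c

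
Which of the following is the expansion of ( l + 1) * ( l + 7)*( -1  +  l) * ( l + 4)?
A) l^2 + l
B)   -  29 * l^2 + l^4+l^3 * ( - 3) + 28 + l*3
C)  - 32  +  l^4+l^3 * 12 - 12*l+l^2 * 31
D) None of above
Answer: D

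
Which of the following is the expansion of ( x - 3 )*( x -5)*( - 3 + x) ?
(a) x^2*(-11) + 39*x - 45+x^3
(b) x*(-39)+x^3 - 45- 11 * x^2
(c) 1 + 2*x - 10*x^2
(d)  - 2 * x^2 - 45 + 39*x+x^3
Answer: a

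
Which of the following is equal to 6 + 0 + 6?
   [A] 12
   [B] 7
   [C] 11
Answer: A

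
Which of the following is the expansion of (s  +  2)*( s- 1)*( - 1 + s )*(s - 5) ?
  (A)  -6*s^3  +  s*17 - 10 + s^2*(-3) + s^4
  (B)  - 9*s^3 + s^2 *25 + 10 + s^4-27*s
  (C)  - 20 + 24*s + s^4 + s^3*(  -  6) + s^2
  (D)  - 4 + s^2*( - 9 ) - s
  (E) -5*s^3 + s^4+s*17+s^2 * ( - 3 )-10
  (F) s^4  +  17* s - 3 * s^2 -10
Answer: E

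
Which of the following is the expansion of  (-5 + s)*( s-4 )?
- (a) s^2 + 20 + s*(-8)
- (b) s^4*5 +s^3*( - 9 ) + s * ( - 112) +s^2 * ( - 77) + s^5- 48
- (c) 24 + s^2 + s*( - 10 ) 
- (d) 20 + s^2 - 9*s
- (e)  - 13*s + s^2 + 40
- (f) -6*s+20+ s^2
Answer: d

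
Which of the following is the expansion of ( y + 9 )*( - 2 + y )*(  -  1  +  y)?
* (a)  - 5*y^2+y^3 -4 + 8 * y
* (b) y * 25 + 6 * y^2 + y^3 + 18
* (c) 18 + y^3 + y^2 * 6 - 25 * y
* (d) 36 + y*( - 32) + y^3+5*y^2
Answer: c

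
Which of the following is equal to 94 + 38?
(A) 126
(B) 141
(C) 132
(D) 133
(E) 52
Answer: C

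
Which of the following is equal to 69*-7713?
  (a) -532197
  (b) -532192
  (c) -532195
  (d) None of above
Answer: a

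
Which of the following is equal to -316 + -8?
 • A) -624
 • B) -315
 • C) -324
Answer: C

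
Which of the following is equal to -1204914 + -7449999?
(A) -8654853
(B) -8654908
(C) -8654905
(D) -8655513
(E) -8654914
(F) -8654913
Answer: F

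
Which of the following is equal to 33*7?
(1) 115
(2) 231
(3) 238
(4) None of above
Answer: 2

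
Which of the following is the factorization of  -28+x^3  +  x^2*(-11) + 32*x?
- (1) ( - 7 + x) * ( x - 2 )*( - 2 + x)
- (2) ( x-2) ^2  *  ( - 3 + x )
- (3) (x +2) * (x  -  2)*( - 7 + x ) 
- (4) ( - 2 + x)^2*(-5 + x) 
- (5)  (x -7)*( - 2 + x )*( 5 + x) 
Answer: 1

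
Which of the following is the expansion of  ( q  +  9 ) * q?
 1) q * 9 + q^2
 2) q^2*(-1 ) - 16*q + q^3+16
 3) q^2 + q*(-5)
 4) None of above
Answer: 1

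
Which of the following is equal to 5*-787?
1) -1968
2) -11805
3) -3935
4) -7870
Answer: 3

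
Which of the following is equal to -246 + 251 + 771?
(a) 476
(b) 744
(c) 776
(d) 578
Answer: c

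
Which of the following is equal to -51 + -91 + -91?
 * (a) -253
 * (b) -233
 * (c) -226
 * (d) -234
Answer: b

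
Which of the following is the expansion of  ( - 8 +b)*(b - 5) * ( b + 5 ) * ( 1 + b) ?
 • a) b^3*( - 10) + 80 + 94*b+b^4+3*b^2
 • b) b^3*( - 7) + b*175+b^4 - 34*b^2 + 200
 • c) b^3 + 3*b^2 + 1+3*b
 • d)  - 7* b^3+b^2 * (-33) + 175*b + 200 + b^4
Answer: d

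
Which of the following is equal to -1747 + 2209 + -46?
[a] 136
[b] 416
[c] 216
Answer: b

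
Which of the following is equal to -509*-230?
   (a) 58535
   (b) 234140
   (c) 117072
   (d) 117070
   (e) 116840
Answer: d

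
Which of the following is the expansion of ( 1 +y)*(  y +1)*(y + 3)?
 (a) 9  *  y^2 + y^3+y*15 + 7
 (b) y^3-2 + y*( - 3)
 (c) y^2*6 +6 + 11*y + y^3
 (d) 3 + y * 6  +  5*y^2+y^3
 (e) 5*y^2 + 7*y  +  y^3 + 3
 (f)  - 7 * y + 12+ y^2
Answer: e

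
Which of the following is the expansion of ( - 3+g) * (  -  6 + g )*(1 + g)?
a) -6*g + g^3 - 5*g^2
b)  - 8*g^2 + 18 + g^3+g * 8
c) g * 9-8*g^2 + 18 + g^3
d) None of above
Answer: c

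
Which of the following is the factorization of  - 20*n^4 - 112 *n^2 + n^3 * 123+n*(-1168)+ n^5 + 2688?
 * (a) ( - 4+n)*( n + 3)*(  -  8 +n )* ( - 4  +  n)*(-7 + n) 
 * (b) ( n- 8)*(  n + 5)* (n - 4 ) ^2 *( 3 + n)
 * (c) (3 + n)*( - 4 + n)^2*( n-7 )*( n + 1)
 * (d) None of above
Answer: a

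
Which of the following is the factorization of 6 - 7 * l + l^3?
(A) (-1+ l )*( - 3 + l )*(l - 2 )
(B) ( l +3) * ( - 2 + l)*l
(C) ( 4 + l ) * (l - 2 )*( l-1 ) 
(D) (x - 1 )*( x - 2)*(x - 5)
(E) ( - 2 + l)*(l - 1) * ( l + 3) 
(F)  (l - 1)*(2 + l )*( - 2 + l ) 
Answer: E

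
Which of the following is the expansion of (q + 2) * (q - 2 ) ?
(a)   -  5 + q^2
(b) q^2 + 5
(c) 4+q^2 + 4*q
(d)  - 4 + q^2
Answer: d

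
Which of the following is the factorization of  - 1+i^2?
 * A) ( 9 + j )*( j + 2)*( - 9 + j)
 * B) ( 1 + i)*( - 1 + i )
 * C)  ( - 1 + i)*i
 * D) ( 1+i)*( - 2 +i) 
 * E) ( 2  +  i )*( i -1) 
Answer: B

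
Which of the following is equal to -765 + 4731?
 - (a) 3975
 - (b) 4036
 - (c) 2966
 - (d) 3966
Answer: d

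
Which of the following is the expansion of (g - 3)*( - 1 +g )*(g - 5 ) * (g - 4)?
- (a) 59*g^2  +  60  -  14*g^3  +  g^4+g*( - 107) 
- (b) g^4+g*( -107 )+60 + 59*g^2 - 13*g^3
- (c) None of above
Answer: b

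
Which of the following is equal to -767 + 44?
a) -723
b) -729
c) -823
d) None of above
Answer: a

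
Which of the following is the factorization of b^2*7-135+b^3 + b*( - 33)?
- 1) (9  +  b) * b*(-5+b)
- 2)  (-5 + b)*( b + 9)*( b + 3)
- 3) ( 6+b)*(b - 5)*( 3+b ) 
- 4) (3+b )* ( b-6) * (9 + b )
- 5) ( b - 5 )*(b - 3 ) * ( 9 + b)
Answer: 2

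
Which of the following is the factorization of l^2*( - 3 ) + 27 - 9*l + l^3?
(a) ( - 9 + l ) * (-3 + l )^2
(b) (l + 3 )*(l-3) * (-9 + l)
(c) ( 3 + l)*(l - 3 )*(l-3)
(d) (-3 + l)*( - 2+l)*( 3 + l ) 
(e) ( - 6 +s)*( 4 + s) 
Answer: c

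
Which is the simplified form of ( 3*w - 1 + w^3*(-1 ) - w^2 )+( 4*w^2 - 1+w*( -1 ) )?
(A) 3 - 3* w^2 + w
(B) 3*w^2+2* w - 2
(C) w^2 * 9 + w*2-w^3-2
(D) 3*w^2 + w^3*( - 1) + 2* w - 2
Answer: D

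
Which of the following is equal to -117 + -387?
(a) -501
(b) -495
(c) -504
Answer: c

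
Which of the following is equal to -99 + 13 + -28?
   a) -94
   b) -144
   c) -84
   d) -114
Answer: d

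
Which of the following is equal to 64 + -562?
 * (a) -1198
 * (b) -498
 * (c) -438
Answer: b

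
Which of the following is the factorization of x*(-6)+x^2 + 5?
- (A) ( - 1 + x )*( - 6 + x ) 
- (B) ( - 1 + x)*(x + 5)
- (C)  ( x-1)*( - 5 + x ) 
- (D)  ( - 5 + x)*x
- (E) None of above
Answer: C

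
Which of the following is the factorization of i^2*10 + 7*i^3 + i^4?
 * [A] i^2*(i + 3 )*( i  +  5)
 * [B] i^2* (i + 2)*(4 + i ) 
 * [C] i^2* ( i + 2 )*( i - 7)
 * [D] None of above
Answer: D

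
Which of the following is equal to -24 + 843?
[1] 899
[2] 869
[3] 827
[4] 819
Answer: 4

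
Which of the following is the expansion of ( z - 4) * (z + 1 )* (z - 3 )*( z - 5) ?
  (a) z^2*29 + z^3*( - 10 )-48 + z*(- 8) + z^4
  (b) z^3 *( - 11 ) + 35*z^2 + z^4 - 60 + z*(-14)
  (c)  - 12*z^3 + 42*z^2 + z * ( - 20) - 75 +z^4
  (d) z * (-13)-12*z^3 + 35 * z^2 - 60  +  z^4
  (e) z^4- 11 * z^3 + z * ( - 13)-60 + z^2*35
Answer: e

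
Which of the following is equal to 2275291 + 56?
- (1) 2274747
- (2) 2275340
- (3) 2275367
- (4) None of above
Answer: 4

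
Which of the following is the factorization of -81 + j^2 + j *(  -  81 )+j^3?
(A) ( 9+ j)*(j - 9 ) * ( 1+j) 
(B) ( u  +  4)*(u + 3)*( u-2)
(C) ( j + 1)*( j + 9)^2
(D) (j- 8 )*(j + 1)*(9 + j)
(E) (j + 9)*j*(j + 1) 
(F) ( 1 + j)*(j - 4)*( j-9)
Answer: A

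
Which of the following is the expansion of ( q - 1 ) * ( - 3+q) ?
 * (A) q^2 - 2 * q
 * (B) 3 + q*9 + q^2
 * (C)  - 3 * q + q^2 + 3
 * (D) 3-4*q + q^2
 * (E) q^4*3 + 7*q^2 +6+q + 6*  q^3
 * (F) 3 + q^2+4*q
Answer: D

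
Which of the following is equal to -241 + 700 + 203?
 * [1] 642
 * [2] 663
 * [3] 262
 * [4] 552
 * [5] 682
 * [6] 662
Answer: 6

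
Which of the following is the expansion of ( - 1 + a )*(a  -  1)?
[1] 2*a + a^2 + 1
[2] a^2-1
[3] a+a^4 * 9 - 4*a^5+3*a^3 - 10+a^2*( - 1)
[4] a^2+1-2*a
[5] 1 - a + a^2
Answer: 4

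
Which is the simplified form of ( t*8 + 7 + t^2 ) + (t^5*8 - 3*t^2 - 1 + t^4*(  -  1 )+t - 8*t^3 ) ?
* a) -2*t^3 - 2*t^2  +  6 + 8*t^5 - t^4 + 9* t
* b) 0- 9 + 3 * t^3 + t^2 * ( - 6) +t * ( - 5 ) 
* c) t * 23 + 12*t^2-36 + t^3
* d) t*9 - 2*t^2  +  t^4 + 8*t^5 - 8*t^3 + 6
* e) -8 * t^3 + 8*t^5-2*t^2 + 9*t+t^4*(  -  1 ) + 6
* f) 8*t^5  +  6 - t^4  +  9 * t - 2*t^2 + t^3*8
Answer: e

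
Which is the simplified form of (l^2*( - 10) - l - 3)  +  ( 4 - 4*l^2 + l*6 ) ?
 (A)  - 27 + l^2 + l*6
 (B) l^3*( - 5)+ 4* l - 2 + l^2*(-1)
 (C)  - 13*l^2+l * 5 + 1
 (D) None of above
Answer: D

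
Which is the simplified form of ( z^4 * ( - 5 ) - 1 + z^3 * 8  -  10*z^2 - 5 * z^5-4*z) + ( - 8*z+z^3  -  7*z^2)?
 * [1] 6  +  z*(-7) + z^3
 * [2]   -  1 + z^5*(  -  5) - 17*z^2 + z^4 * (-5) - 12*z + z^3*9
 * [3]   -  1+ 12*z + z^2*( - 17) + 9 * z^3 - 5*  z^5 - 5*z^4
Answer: 2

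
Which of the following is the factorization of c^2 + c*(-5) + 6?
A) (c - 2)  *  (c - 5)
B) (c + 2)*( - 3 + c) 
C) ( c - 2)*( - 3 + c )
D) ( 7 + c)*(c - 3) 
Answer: C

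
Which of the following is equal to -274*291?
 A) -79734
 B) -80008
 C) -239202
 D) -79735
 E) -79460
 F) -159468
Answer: A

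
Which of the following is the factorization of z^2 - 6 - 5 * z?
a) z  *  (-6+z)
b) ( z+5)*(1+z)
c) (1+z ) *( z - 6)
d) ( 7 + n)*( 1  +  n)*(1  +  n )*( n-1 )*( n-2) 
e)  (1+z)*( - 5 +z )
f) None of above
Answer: c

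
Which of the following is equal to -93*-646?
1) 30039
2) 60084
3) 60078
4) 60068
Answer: 3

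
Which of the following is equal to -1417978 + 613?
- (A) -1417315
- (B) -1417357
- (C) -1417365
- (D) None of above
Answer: C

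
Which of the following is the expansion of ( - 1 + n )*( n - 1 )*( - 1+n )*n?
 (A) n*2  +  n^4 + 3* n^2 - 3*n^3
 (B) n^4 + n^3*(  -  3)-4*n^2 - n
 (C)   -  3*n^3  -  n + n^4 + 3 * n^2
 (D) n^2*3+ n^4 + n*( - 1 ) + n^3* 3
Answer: C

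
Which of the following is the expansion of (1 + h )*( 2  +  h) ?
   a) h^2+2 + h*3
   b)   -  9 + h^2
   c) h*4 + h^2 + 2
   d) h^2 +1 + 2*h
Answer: a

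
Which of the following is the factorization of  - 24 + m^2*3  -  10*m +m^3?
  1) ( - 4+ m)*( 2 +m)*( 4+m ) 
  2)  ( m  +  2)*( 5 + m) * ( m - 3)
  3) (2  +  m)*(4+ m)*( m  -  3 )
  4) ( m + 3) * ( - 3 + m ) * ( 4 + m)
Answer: 3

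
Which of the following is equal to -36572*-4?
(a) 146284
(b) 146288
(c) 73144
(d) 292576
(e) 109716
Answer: b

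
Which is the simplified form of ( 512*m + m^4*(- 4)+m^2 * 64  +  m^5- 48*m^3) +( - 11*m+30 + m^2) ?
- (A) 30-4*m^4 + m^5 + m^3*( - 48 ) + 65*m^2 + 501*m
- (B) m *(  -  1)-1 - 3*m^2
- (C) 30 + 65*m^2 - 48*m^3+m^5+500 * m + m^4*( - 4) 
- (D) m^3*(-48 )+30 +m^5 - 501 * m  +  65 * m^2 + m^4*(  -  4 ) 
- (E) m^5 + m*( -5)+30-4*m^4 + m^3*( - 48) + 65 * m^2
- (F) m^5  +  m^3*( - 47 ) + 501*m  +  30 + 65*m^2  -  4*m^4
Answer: A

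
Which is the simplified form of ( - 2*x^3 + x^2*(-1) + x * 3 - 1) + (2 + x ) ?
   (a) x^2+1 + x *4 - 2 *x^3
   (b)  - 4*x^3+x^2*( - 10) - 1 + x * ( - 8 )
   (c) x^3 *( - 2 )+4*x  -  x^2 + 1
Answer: c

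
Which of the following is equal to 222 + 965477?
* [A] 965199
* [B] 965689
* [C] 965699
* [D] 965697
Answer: C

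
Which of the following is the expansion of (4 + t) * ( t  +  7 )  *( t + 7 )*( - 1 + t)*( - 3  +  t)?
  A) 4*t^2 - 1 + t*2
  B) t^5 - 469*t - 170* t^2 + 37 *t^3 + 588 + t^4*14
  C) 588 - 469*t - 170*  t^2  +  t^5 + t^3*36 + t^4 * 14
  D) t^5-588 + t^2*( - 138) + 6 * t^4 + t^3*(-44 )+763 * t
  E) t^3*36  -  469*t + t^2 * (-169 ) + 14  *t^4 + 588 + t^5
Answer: C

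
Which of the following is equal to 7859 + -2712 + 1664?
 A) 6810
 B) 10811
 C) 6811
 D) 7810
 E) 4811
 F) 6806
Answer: C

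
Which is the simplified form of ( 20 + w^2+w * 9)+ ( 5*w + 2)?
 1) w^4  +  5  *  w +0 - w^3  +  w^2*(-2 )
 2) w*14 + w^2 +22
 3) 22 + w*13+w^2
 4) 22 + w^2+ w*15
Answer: 2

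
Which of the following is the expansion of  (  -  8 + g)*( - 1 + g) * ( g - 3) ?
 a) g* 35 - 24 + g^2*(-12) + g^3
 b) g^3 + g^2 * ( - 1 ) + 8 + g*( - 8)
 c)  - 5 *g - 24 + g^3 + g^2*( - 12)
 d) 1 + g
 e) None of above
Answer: a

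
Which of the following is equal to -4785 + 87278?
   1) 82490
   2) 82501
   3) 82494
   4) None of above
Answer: 4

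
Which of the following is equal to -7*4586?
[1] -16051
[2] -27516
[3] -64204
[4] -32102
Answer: 4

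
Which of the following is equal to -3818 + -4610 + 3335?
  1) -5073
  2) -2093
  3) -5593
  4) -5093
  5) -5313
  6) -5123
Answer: 4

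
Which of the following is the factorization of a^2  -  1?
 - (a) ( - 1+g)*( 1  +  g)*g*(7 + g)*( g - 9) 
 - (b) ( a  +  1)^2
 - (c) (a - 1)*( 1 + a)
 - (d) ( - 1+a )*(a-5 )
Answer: c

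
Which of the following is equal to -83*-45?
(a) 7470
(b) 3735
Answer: b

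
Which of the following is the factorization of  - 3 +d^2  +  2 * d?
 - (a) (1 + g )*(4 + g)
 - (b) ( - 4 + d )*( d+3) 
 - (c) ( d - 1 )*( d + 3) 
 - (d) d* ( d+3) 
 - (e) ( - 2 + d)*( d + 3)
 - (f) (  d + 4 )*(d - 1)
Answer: c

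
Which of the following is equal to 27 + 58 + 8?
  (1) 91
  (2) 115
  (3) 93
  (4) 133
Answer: 3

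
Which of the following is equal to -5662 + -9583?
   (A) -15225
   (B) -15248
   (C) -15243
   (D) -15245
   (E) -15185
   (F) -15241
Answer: D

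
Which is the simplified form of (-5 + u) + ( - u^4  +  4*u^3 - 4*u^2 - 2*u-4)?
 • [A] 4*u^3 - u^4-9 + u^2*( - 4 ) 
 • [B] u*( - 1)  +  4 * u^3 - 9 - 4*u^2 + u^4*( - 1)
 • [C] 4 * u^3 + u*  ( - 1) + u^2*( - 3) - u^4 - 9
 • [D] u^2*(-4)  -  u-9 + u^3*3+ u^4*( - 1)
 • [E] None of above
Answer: B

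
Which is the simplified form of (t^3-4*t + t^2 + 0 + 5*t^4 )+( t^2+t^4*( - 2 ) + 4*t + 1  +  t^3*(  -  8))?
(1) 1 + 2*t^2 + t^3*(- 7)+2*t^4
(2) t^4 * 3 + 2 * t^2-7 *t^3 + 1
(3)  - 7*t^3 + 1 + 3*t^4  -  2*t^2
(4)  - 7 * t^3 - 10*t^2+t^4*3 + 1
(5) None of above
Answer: 2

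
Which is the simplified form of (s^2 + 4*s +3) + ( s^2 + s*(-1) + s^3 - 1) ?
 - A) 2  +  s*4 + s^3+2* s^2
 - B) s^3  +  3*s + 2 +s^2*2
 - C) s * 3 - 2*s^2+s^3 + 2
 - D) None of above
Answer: B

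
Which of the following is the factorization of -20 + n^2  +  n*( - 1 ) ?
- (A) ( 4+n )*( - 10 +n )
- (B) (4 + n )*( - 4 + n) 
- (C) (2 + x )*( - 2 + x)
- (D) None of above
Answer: D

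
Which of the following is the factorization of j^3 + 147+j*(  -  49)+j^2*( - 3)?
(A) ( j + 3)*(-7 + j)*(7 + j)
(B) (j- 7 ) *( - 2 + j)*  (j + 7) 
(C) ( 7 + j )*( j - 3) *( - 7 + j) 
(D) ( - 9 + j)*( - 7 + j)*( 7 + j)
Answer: C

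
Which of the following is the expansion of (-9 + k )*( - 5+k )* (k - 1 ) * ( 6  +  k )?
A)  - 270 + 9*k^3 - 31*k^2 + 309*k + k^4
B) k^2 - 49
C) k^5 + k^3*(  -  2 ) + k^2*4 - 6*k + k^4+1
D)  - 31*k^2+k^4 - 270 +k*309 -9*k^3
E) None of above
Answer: D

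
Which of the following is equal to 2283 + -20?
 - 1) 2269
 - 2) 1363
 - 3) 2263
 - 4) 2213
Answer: 3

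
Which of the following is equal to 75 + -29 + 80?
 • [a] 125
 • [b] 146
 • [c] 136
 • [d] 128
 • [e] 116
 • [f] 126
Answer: f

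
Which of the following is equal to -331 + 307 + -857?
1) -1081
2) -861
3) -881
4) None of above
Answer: 3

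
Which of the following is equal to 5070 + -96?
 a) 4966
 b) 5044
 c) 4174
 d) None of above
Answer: d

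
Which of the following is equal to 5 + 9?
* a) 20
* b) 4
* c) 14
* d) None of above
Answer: c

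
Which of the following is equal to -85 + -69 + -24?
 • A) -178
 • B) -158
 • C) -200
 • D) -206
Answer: A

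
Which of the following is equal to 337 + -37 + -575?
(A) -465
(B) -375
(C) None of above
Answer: C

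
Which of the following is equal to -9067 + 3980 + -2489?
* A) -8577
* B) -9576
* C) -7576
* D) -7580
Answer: C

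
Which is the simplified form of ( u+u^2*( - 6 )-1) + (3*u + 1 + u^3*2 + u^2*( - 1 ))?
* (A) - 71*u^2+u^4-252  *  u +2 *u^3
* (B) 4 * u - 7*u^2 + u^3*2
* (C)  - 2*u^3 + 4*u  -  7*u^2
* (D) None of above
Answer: B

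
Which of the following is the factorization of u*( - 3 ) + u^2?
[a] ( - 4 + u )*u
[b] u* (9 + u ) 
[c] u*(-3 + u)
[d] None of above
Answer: c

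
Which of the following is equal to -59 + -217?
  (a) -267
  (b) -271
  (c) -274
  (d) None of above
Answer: d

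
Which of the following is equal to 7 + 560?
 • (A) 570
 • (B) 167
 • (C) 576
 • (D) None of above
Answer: D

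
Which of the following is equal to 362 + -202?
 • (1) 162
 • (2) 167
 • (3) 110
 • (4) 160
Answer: 4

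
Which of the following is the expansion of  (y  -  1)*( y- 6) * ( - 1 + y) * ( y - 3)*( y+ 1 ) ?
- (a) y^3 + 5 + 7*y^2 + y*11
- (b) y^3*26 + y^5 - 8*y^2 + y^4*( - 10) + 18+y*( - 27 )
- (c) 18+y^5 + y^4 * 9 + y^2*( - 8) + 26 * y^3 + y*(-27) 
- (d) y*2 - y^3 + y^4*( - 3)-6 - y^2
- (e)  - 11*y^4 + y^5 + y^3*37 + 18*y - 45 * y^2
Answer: b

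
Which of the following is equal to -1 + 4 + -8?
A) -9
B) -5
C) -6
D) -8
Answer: B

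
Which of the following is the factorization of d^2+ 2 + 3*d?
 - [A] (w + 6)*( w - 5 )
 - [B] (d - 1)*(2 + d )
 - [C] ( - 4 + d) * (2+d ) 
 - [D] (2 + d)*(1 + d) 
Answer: D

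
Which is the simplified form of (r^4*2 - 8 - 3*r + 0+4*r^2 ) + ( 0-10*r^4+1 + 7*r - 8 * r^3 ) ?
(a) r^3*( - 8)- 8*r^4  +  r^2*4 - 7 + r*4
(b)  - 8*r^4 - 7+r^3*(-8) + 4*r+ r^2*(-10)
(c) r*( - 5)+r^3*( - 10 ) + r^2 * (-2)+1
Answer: a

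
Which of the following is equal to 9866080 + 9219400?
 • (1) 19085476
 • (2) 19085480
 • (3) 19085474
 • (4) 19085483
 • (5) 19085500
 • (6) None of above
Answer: 2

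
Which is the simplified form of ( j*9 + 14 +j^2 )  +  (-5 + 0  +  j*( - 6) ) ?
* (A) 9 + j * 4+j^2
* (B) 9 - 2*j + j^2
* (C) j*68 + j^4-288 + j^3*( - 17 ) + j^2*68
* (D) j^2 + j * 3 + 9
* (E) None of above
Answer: D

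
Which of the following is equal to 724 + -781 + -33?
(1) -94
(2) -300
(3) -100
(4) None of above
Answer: 4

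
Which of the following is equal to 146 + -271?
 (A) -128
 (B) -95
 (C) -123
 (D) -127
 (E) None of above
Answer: E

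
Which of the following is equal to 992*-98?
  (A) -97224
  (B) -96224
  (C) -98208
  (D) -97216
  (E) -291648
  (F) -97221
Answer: D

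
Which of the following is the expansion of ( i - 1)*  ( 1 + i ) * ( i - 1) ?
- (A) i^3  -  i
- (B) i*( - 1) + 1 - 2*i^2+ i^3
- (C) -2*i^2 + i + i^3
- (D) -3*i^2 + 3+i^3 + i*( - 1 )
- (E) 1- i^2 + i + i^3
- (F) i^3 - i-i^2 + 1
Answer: F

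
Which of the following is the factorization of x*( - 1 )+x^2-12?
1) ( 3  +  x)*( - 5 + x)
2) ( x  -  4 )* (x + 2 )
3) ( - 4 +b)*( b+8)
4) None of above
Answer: 4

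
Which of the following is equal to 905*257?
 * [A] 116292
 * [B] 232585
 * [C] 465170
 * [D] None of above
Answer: B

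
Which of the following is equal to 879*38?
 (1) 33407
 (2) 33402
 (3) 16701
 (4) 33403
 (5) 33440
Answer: 2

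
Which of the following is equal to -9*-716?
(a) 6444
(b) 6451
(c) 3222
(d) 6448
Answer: a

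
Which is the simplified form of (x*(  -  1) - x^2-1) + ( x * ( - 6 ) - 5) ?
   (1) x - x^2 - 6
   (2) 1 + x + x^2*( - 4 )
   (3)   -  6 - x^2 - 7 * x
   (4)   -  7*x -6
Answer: 3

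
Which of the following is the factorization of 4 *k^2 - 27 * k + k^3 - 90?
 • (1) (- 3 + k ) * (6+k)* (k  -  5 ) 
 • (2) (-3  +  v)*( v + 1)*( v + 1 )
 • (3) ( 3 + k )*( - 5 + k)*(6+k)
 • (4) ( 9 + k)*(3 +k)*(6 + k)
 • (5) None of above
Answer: 3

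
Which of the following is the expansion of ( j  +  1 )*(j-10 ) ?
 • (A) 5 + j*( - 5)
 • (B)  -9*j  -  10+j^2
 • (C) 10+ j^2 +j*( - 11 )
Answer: B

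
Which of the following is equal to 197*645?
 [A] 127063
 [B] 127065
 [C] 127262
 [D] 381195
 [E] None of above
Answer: B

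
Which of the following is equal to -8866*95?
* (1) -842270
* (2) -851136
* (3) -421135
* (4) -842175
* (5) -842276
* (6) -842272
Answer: 1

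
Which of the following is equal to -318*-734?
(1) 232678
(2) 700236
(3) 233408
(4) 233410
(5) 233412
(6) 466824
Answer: 5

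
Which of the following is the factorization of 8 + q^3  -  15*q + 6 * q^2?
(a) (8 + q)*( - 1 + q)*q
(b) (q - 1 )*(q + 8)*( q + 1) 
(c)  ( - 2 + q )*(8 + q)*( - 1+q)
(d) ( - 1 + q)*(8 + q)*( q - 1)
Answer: d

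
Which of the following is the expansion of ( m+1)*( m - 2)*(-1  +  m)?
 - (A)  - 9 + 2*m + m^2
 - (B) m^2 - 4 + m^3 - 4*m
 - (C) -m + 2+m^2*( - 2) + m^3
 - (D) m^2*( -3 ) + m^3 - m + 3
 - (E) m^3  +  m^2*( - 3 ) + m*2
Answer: C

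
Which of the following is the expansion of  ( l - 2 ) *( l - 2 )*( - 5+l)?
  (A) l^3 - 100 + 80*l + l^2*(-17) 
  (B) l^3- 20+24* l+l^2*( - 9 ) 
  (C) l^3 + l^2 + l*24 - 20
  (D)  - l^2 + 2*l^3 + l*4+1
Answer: B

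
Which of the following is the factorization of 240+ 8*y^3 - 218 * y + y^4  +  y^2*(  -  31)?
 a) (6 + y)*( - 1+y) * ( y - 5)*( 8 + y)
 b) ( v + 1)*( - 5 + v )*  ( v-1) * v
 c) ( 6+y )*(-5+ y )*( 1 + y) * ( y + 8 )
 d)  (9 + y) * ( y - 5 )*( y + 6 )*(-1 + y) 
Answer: a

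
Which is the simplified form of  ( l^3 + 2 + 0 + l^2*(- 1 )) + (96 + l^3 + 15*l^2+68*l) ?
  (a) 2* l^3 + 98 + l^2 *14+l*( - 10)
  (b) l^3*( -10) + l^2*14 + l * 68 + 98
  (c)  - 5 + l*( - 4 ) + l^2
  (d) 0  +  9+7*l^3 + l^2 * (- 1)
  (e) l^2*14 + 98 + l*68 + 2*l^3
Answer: e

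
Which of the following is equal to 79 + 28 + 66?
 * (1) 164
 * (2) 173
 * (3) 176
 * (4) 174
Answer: 2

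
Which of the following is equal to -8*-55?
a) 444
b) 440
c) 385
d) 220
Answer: b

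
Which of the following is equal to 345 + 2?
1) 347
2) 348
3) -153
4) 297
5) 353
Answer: 1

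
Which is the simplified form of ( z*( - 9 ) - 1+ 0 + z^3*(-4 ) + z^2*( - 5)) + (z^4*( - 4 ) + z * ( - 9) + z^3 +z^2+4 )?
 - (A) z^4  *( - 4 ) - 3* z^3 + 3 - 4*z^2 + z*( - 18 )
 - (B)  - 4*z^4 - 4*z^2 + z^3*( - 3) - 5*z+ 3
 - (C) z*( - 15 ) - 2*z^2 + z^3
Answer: A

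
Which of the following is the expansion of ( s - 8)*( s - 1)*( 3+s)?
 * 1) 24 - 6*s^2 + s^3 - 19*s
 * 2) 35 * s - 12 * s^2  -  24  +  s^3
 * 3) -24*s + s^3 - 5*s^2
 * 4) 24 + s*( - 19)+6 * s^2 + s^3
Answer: 1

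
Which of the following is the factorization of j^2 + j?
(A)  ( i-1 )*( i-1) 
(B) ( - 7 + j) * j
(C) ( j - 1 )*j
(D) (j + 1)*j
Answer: D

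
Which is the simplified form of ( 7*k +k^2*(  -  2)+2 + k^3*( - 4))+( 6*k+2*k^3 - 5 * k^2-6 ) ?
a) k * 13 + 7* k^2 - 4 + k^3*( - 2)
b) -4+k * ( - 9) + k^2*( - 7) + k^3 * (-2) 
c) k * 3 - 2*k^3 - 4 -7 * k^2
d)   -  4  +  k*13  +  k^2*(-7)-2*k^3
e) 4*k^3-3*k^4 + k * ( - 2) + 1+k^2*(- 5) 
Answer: d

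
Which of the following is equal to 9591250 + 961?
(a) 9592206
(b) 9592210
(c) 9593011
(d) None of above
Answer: d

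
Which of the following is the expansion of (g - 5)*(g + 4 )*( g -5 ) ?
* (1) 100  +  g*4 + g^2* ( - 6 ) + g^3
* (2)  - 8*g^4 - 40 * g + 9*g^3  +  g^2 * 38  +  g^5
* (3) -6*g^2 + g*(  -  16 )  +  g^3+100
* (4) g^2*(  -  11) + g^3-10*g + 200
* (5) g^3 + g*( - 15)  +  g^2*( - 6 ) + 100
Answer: 5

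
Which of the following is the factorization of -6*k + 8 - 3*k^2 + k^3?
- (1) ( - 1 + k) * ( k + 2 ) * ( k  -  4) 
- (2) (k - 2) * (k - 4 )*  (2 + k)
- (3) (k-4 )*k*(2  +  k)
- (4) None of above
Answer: 1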